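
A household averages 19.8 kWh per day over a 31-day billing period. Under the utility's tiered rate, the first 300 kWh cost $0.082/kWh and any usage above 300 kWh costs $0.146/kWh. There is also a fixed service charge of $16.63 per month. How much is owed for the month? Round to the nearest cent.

$87.04

Usage = 19.8 kWh/day × 31 days = 613.8 kWh
First 300 kWh × $0.082 = $24.60
Remaining 313.8 kWh × $0.146 = $45.81
Energy charge = $70.41; + service $16.63 = $87.04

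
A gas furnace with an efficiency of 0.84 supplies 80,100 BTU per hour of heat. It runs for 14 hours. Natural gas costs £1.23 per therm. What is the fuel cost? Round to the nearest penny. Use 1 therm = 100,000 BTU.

Heat delivered = 80,100 BTU/h × 14 h = 1,121,400 BTU
Gas input = 1,121,400 / 0.84 = 1,335,000 BTU
= 1,335,000 / 100,000 = 13.35 therm
Cost = 13.35 × £1.23/therm = £16.42

£16.42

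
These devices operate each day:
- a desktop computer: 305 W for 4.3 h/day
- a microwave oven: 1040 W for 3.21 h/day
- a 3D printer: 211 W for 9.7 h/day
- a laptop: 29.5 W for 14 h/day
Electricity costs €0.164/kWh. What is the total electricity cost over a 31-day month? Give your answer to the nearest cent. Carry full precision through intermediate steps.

desktop computer: 305 W × 4.3 h × 31 d = 40,656 Wh = 40.66 kWh
microwave oven: 1040 W × 3.21 h × 31 d = 103,490 Wh = 103.5 kWh
3D printer: 211 W × 9.7 h × 31 d = 63,448 Wh = 63.45 kWh
laptop: 29.5 W × 14 h × 31 d = 12,803 Wh = 12.8 kWh
Total energy = 40.66 + 103.5 + 63.45 + 12.8 = 220.4 kWh
Cost = 220.4 kWh × €0.164 = €36.15

€36.15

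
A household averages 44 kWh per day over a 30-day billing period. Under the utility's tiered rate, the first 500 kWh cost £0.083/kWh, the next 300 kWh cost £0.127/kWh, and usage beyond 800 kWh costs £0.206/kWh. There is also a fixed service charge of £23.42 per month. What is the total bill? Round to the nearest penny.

£210.14

Usage = 44 kWh/day × 30 days = 1320 kWh
First 500 kWh × £0.083 = £41.50
Next 300 kWh × £0.127 = £38.10
Remaining 520 kWh × £0.206 = £107.12
Energy charge = £186.72; + service £23.42 = £210.14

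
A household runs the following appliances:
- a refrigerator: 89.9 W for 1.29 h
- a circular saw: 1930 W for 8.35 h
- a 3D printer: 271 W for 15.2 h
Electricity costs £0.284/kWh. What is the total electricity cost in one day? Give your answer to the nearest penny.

£5.78

refrigerator: 89.9 W × 1.29 h = 116 Wh = 0.116 kWh
circular saw: 1930 W × 8.35 h = 16,116 Wh = 16.12 kWh
3D printer: 271 W × 15.2 h = 4,119 Wh = 4.119 kWh
Total energy = 0.116 + 16.12 + 4.119 = 20.35 kWh
Cost = 20.35 kWh × £0.284 = £5.78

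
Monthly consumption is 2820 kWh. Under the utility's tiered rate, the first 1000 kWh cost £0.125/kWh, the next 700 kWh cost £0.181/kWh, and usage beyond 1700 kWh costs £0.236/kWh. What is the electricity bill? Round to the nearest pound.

£516

First 1000 kWh × £0.125 = £125.00
Next 700 kWh × £0.181 = £126.70
Remaining 1120 kWh × £0.236 = £264.32
Total = £516.02 ≈ £516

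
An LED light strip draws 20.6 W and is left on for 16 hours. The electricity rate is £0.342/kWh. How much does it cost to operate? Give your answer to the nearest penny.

Energy = 20.6 W × 16 h = 330 Wh = 0.3296 kWh
Cost = 0.3296 kWh × £0.342/kWh = £0.11

£0.11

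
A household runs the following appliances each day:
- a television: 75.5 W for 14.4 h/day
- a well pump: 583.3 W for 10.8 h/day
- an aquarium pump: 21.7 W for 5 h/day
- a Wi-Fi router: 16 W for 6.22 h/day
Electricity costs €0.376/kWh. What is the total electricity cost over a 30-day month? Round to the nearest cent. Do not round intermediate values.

€85.67

television: 75.5 W × 14.4 h × 30 d = 32,616 Wh = 32.62 kWh
well pump: 583.3 W × 10.8 h × 30 d = 188,989 Wh = 189 kWh
aquarium pump: 21.7 W × 5 h × 30 d = 3,255 Wh = 3.255 kWh
Wi-Fi router: 16 W × 6.22 h × 30 d = 2,986 Wh = 2.986 kWh
Total energy = 32.62 + 189 + 3.255 + 2.986 = 227.8 kWh
Cost = 227.8 kWh × €0.376 = €85.67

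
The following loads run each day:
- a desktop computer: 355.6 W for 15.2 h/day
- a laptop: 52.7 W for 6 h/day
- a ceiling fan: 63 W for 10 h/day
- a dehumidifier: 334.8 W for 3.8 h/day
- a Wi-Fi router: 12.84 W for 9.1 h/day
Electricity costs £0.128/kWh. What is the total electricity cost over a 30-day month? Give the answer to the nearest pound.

£30

desktop computer: 355.6 W × 15.2 h × 30 d = 162,154 Wh = 162.2 kWh
laptop: 52.7 W × 6 h × 30 d = 9,486 Wh = 9.486 kWh
ceiling fan: 63 W × 10 h × 30 d = 18,900 Wh = 18.9 kWh
dehumidifier: 334.8 W × 3.8 h × 30 d = 38,167 Wh = 38.17 kWh
Wi-Fi router: 12.84 W × 9.1 h × 30 d = 3,505 Wh = 3.505 kWh
Total energy = 162.2 + 9.486 + 18.9 + 38.17 + 3.505 = 232.2 kWh
Cost = 232.2 kWh × £0.128 = £29.72 ≈ £30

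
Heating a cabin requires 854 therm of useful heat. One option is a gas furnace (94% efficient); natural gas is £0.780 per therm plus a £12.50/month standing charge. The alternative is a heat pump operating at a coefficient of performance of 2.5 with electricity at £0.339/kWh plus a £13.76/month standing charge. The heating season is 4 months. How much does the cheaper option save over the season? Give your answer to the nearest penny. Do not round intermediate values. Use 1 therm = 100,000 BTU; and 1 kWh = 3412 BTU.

Heat load = 854 therm × 100,000 = 85,400,000 BTU
Gas: input = 85,400,000 / 0.94 = 90,851,064 BTU = 908.5 therm → 908.5 × £0.780 = £708.64; + 4 × £12.50 standing = £758.64
Heat pump: 85,400,000 BTU / 3412 = 25,030 kWh heat; / 2.5 = 10,010 kWh in → × £0.339 = £3,393.97; + 4 × £13.76 standing = £3,449.01
Difference = |£758.64 − £3,449.01| = £2,690.38

£2690.38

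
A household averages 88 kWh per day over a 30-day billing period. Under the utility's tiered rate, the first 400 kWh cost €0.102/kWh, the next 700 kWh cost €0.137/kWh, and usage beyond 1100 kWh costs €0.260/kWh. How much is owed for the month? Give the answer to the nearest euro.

Usage = 88 kWh/day × 30 days = 2640 kWh
First 400 kWh × €0.102 = €40.80
Next 700 kWh × €0.137 = €95.90
Remaining 1540 kWh × €0.260 = €400.40
Total = €537.10 ≈ €537

€537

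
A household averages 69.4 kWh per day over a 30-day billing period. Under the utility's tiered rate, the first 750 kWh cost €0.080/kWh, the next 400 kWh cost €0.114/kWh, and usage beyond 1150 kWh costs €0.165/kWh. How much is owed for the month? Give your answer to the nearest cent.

€259.38

Usage = 69.4 kWh/day × 30 days = 2082 kWh
First 750 kWh × €0.080 = €60.00
Next 400 kWh × €0.114 = €45.60
Remaining 932 kWh × €0.165 = €153.78
Total = €259.38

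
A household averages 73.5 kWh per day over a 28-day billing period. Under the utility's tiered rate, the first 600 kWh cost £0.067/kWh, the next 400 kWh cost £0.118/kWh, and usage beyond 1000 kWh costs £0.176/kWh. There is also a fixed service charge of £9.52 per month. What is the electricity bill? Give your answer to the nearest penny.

Usage = 73.5 kWh/day × 28 days = 2058 kWh
First 600 kWh × £0.067 = £40.20
Next 400 kWh × £0.118 = £47.20
Remaining 1058 kWh × £0.176 = £186.21
Energy charge = £273.61; + service £9.52 = £283.13

£283.13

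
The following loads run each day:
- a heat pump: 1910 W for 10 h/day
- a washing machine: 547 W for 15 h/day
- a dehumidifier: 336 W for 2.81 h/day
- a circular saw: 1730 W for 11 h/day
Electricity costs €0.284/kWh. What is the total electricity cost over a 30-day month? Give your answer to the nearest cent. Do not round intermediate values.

€402.82

heat pump: 1910 W × 10 h × 30 d = 573,000 Wh = 573 kWh
washing machine: 547 W × 15 h × 30 d = 246,150 Wh = 246.2 kWh
dehumidifier: 336 W × 2.81 h × 30 d = 28,325 Wh = 28.32 kWh
circular saw: 1730 W × 11 h × 30 d = 570,900 Wh = 570.9 kWh
Total energy = 573 + 246.2 + 28.32 + 570.9 = 1,418 kWh
Cost = 1,418 kWh × €0.284 = €402.82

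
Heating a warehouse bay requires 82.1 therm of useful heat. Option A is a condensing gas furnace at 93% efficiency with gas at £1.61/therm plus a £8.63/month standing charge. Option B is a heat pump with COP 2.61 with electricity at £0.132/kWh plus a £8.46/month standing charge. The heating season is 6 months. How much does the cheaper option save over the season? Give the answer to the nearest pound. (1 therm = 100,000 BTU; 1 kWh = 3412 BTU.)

Heat load = 82.1 therm × 100,000 = 8,210,000 BTU
Gas: input = 8,210,000 / 0.93 = 8,827,957 BTU = 88.28 therm → 88.28 × £1.61 = £142.13; + 6 × £8.63 standing = £193.91
Heat pump: 8,210,000 BTU / 3412 = 2,406 kWh heat; / 2.61 = 921.9 kWh in → × £0.132 = £121.69; + 6 × £8.46 standing = £172.45
Difference = |£193.91 − £172.45| = £21.46 ≈ £21

£21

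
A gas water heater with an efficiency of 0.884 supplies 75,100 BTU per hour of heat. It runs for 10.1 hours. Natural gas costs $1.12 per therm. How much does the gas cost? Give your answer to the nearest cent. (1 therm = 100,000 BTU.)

$9.61

Heat delivered = 75,100 BTU/h × 10.1 h = 758,510 BTU
Gas input = 758,510 / 0.884 = 858,043 BTU
= 858,043 / 100,000 = 8.58 therm
Cost = 8.58 × $1.12/therm = $9.61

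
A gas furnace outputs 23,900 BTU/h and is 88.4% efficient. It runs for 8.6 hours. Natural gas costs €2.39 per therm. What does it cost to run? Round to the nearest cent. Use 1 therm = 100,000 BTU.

€5.56

Heat delivered = 23,900 BTU/h × 8.6 h = 205,540 BTU
Gas input = 205,540 / 0.884 = 232,511 BTU
= 232,511 / 100,000 = 2.325 therm
Cost = 2.325 × €2.39/therm = €5.56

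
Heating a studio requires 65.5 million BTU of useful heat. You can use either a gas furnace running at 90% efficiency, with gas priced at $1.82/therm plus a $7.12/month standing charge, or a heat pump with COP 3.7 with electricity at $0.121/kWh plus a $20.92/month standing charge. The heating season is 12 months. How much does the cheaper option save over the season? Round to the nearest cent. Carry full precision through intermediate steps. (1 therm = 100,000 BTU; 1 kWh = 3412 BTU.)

Heat load = 65.5 × 10⁶ BTU = 65,500,000 BTU
Gas: input = 65,500,000 / 0.90 = 72,777,778 BTU = 727.8 therm → 727.8 × $1.82 = $1,324.56; + 12 × $7.12 standing = $1,410.00
Heat pump: 65,500,000 BTU / 3412 = 19,200 kWh heat; / 3.7 = 5,188 kWh in → × $0.121 = $627.79; + 12 × $20.92 standing = $878.83
Difference = |$1,410.00 − $878.83| = $531.16

$531.16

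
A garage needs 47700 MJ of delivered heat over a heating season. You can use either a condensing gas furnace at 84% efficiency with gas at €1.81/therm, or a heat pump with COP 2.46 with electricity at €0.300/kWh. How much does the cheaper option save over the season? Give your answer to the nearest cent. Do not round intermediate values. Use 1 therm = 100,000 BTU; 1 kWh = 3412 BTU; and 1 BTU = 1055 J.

€641.77

Heat load = 47700 MJ = 47,700,000,000 J / 1055 = 45,213,270 BTU
Gas: input = 45,213,270 / 0.84 = 53,825,322 BTU = 538.3 therm → 538.3 × €1.81 = €974.24
Heat pump: 45,213,270 BTU / 3412 = 13,250 kWh heat; / 2.46 = 5,387 kWh in → × €0.300 = €1,616.01
Difference = |€974.24 − €1,616.01| = €641.77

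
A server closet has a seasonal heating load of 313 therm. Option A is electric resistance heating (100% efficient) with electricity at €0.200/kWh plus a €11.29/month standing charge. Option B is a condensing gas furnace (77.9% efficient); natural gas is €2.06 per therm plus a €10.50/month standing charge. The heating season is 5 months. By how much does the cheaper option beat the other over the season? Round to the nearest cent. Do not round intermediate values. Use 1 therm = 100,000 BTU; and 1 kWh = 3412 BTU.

€1010.95

Heat load = 313 therm × 100,000 = 31,300,000 BTU
Gas: input = 31,300,000 / 0.779 = 40,179,718 BTU = 401.8 therm → 401.8 × €2.06 = €827.70; + 5 × €10.50 standing = €880.20
Electric: 31,300,000 BTU / 3412 = 9,174 kWh → × €0.200 = €1,834.70; + 5 × €11.29 standing = €1,891.15
Difference = |€880.20 − €1,891.15| = €1,010.95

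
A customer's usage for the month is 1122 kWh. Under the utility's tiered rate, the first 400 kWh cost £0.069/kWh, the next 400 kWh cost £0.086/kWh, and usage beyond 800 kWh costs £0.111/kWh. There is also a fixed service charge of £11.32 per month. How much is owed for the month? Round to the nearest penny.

First 400 kWh × £0.069 = £27.60
Next 400 kWh × £0.086 = £34.40
Remaining 322 kWh × £0.111 = £35.74
Energy charge = £97.74; + service £11.32 = £109.06

£109.06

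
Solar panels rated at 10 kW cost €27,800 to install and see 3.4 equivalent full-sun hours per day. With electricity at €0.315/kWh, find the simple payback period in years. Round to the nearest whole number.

Daily generation = 10 kW × 3.4 h = 34 kWh
Annual generation = 34 × 365 = 12410 kWh
Annual savings = 12410 × €0.315 = €3,909.15
Payback = €27,800 / €3,909.15 = 7.11 years

7 years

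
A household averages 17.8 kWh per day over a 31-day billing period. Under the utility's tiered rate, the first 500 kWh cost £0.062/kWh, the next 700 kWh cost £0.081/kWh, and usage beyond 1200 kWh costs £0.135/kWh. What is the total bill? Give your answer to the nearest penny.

£35.20

Usage = 17.8 kWh/day × 31 days = 551.8 kWh
First 500 kWh × £0.062 = £31.00
Next 51.8 kWh × £0.081 = £4.20
Remaining tier: 0 kWh (not reached)
Total = £35.20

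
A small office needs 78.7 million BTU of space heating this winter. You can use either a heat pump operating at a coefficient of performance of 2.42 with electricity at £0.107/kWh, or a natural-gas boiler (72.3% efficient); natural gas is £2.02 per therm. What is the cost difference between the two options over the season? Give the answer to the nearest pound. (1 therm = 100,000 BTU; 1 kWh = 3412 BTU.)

Heat load = 78.7 × 10⁶ BTU = 78,700,000 BTU
Gas: input = 78,700,000 / 0.723 = 108,852,006 BTU = 1,089 therm → 1,089 × £2.02 = £2,198.81
Heat pump: 78,700,000 BTU / 3412 = 23,070 kWh heat; / 2.42 = 9,531 kWh in → × £0.107 = £1,019.84
Difference = |£2,198.81 − £1,019.84| = £1,178.97 ≈ £1179

£1179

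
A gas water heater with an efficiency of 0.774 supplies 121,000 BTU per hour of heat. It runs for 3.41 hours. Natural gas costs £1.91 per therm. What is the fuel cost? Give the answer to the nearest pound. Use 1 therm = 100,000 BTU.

£10

Heat delivered = 121,000 BTU/h × 3.41 h = 412,610 BTU
Gas input = 412,610 / 0.774 = 533,088 BTU
= 533,088 / 100,000 = 5.331 therm
Cost = 5.331 × £1.91/therm = £10.18 ≈ £10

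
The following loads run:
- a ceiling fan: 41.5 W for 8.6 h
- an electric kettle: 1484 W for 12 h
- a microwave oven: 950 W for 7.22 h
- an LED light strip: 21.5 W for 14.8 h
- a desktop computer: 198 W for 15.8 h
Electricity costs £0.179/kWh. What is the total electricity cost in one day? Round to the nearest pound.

ceiling fan: 41.5 W × 8.6 h = 357 Wh = 0.3569 kWh
electric kettle: 1484 W × 12 h = 17,808 Wh = 17.81 kWh
microwave oven: 950 W × 7.22 h = 6,859 Wh = 6.859 kWh
LED light strip: 21.5 W × 14.8 h = 318 Wh = 0.3182 kWh
desktop computer: 198 W × 15.8 h = 3,128 Wh = 3.128 kWh
Total energy = 0.3569 + 17.81 + 6.859 + 0.3182 + 3.128 = 28.47 kWh
Cost = 28.47 kWh × £0.179 = £5.10 ≈ £5

£5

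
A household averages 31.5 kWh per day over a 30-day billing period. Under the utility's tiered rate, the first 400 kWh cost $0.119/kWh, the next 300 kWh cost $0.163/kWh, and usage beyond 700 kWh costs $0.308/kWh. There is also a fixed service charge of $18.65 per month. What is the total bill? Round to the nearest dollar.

$191

Usage = 31.5 kWh/day × 30 days = 945 kWh
First 400 kWh × $0.119 = $47.60
Next 300 kWh × $0.163 = $48.90
Remaining 245 kWh × $0.308 = $75.46
Energy charge = $171.96; + service $18.65 = $190.61 ≈ $191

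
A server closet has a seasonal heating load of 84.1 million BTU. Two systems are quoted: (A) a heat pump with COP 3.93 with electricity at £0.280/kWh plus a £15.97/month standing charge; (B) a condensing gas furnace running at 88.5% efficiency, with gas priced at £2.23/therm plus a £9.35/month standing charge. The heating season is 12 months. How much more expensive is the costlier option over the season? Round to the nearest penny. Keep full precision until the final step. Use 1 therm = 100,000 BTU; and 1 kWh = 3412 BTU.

Heat load = 84.1 × 10⁶ BTU = 84,100,000 BTU
Gas: input = 84,100,000 / 0.885 = 95,028,249 BTU = 950.3 therm → 950.3 × £2.23 = £2,119.13; + 12 × £9.35 standing = £2,231.33
Heat pump: 84,100,000 BTU / 3412 = 24,650 kWh heat; / 3.93 = 6,272 kWh in → × £0.280 = £1,756.11; + 12 × £15.97 standing = £1,947.75
Difference = |£2,231.33 − £1,947.75| = £283.58

£283.58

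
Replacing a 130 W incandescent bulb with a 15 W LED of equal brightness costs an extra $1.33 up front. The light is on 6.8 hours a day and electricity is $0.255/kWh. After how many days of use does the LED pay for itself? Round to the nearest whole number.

7 days

Power saved = 130 − 15 = 115 W
Daily energy saved = 115 W × 6.8 h = 782 Wh = 0.782 kWh
Daily savings = 0.782 × $0.255 = $0.1994
Payback = $1.33 / $0.1994 per day = 6.67 days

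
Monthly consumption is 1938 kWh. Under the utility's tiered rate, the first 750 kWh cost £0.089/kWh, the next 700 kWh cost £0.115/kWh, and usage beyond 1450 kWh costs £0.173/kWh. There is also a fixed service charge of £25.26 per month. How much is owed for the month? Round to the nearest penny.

£256.93

First 750 kWh × £0.089 = £66.75
Next 700 kWh × £0.115 = £80.50
Remaining 488 kWh × £0.173 = £84.42
Energy charge = £231.67; + service £25.26 = £256.93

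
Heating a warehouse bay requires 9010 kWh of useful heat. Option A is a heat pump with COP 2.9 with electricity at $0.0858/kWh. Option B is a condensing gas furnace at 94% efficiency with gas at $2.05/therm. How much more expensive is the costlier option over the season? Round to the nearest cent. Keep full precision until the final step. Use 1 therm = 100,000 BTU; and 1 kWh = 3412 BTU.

$403.87

Heat load = 9010 kWh × 3412 = 30,742,120 BTU
Gas: input = 30,742,120 / 0.940 = 32,704,383 BTU = 327 therm → 327 × $2.05 = $670.44
Heat pump: 30,742,120 BTU / 3412 = 9,010 kWh heat; / 2.9 = 3,107 kWh in → × $0.0858 = $266.57
Difference = |$670.44 − $266.57| = $403.87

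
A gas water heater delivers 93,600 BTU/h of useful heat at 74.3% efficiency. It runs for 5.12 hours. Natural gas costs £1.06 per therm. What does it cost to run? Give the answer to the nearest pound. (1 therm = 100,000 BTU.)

£7

Heat delivered = 93,600 BTU/h × 5.12 h = 479,232 BTU
Gas input = 479,232 / 0.743 = 644,996 BTU
= 644,996 / 100,000 = 6.45 therm
Cost = 6.45 × £1.06/therm = £6.84 ≈ £7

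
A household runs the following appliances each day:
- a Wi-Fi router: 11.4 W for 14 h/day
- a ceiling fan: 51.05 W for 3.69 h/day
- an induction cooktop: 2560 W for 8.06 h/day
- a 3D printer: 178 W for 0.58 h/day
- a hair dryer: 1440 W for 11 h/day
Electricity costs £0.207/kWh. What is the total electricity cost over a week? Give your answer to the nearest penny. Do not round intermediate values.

Wi-Fi router: 11.4 W × 14 h × 7 d = 1,117 Wh = 1.117 kWh
ceiling fan: 51.05 W × 3.69 h × 7 d = 1,319 Wh = 1.319 kWh
induction cooktop: 2560 W × 8.06 h × 7 d = 144,435 Wh = 144.4 kWh
3D printer: 178 W × 0.58 h × 7 d = 723 Wh = 0.7227 kWh
hair dryer: 1440 W × 11 h × 7 d = 110,880 Wh = 110.9 kWh
Total energy = 1.117 + 1.319 + 144.4 + 0.7227 + 110.9 = 258.5 kWh
Cost = 258.5 kWh × £0.207 = £53.50

£53.50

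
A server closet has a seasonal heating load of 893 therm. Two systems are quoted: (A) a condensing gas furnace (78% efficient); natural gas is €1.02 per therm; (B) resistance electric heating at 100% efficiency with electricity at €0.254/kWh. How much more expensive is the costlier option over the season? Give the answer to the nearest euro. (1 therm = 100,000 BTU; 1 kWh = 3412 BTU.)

Heat load = 893 therm × 100,000 = 89,300,000 BTU
Gas: input = 89,300,000 / 0.78 = 114,487,179 BTU = 1,145 therm → 1,145 × €1.02 = €1,167.77
Electric: 89,300,000 BTU / 3412 = 26,170 kWh → × €0.254 = €6,647.77
Difference = |€1,167.77 − €6,647.77| = €5,480.00

€5480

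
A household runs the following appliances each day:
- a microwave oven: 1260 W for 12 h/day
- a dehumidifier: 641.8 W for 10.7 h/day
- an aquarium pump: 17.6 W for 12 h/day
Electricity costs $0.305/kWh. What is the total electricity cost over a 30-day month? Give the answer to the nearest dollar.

microwave oven: 1260 W × 12 h × 30 d = 453,600 Wh = 453.6 kWh
dehumidifier: 641.8 W × 10.7 h × 30 d = 206,018 Wh = 206 kWh
aquarium pump: 17.6 W × 12 h × 30 d = 6,336 Wh = 6.336 kWh
Total energy = 453.6 + 206 + 6.336 = 666 kWh
Cost = 666 kWh × $0.305 = $203.12 ≈ $203

$203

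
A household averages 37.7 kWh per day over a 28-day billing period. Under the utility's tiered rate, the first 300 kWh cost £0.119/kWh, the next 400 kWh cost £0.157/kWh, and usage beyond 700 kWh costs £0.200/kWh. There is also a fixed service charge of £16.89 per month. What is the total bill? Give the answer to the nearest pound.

£187

Usage = 37.7 kWh/day × 28 days = 1055.6 kWh
First 300 kWh × £0.119 = £35.70
Next 400 kWh × £0.157 = £62.80
Remaining 355.6 kWh × £0.200 = £71.12
Energy charge = £169.62; + service £16.89 = £186.51 ≈ £187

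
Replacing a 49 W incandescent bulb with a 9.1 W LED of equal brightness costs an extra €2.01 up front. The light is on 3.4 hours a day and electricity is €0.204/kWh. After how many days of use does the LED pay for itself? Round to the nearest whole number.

73 days

Power saved = 49 − 9.1 = 39.9 W
Daily energy saved = 39.9 W × 3.4 h = 135.7 Wh = 0.13566 kWh
Daily savings = 0.13566 × €0.204 = €0.0277
Payback = €2.01 / €0.0277 per day = 72.63 days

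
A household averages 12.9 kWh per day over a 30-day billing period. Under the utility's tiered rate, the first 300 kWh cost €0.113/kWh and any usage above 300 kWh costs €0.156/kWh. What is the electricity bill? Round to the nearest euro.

€47

Usage = 12.9 kWh/day × 30 days = 387 kWh
First 300 kWh × €0.113 = €33.90
Remaining 87 kWh × €0.156 = €13.57
Total = €47.47 ≈ €47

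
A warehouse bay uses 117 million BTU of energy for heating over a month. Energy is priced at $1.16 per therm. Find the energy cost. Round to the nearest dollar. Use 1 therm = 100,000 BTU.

117 million BTU × (10 therm/million BTU) = 1,170 therm
Cost = 1,170 therm × $1.16/therm = $1,357.20 ≈ $1357

$1357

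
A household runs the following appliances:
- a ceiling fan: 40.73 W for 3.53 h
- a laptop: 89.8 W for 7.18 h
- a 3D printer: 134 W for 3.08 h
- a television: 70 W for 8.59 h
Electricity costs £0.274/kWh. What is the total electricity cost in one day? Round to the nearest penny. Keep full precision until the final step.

£0.49

ceiling fan: 40.73 W × 3.53 h = 144 Wh = 0.1438 kWh
laptop: 89.8 W × 7.18 h = 645 Wh = 0.6448 kWh
3D printer: 134 W × 3.08 h = 413 Wh = 0.4127 kWh
television: 70 W × 8.59 h = 601 Wh = 0.6013 kWh
Total energy = 0.1438 + 0.6448 + 0.4127 + 0.6013 = 1.803 kWh
Cost = 1.803 kWh × £0.274 = £0.49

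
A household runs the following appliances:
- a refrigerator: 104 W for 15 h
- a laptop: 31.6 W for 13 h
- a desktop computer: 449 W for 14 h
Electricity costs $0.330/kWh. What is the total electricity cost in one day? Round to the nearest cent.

refrigerator: 104 W × 15 h = 1,560 Wh = 1.56 kWh
laptop: 31.6 W × 13 h = 411 Wh = 0.4108 kWh
desktop computer: 449 W × 14 h = 6,286 Wh = 6.286 kWh
Total energy = 1.56 + 0.4108 + 6.286 = 8.257 kWh
Cost = 8.257 kWh × $0.330 = $2.72

$2.72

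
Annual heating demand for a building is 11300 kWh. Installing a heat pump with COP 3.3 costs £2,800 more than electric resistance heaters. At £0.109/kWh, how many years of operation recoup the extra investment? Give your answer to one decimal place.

3.3 years

Resistance: 11300 kWh × £0.109 = £1,231.70/yr
Heat pump: 11300 / 3.3 = 3424 kWh in → × £0.109 = £373.24/yr
Annual savings = £858.46
Payback = £2,800 / £858.46 = 3.26 years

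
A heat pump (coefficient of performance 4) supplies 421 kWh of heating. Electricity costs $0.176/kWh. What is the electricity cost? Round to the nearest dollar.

Electrical input = 421 kWh / 4 = 105.2 kWh
Cost = 105.2 × $0.176/kWh = $18.52 ≈ $19

$19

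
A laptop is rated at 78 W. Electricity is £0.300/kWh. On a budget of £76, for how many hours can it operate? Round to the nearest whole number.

3248 h

Energy budget = £76 / £0.300 per kWh = 253.3 kWh = 253,333 Wh
Runtime = 253,333 Wh / 78 W = 3,248 h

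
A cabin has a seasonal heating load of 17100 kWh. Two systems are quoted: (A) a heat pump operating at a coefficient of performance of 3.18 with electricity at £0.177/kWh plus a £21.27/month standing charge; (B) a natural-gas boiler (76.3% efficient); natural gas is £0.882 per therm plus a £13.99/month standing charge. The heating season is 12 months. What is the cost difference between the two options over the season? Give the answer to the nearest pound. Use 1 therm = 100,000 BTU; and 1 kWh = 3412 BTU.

£365

Heat load = 17100 kWh × 3412 = 58,345,200 BTU
Gas: input = 58,345,200 / 0.763 = 76,468,152 BTU = 764.7 therm → 764.7 × £0.882 = £674.45; + 12 × £13.99 standing = £842.33
Heat pump: 58,345,200 BTU / 3412 = 17,100 kWh heat; / 3.18 = 5,377 kWh in → × £0.177 = £951.79; + 12 × £21.27 standing = £1,207.03
Difference = |£842.33 − £1,207.03| = £364.70 ≈ £365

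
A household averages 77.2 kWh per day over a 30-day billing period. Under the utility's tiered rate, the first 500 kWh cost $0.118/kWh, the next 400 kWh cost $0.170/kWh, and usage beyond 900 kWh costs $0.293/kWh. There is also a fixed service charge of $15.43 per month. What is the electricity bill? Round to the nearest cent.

$557.32

Usage = 77.2 kWh/day × 30 days = 2316 kWh
First 500 kWh × $0.118 = $59.00
Next 400 kWh × $0.170 = $68.00
Remaining 1416 kWh × $0.293 = $414.89
Energy charge = $541.89; + service $15.43 = $557.32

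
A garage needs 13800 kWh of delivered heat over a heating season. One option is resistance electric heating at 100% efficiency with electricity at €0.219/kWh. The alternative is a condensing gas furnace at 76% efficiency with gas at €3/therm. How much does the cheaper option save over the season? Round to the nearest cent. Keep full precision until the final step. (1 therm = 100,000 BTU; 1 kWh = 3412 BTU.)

Heat load = 13800 kWh × 3412 = 47,085,600 BTU
Gas: input = 47,085,600 / 0.76 = 61,954,737 BTU = 619.5 therm → 619.5 × €3 = €1,858.64
Electric: 47,085,600 BTU / 3412 = 13,800 kWh → × €0.219 = €3,022.20
Difference = |€1,858.64 − €3,022.20| = €1,163.56

€1163.56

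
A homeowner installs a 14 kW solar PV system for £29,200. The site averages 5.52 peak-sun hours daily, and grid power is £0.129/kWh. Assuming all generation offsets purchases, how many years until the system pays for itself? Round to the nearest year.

8 years

Daily generation = 14 kW × 5.52 h = 77.28 kWh
Annual generation = 77.28 × 365 = 28207 kWh
Annual savings = 28207 × £0.129 = £3,638.73
Payback = £29,200 / £3,638.73 = 8.02 years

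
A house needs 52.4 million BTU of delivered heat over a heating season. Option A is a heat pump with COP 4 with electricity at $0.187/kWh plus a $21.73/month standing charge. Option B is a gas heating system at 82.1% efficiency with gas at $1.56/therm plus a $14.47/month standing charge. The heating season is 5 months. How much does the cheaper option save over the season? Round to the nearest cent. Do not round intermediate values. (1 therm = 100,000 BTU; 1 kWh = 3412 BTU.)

Heat load = 52.4 × 10⁶ BTU = 52,400,000 BTU
Gas: input = 52,400,000 / 0.821 = 63,824,604 BTU = 638.2 therm → 638.2 × $1.56 = $995.66; + 5 × $14.47 standing = $1,068.01
Heat pump: 52,400,000 BTU / 3412 = 15,360 kWh heat; / 4 = 3,839 kWh in → × $0.187 = $717.97; + 5 × $21.73 standing = $826.62
Difference = |$1,068.01 − $826.62| = $241.40

$241.40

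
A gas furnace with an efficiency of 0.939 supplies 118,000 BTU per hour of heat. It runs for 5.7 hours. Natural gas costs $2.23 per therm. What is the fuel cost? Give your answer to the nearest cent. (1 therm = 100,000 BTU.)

$15.97

Heat delivered = 118,000 BTU/h × 5.7 h = 672,600 BTU
Gas input = 672,600 / 0.939 = 716,294 BTU
= 716,294 / 100,000 = 7.163 therm
Cost = 7.163 × $2.23/therm = $15.97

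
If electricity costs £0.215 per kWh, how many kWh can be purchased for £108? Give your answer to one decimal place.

£108 / £0.215 per kWh = 502.3 kWh

502.3 kWh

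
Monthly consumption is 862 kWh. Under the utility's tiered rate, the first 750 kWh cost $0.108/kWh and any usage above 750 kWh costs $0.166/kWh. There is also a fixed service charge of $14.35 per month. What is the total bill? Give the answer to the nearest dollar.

$114

First 750 kWh × $0.108 = $81.00
Remaining 112 kWh × $0.166 = $18.59
Energy charge = $99.59; + service $14.35 = $113.94 ≈ $114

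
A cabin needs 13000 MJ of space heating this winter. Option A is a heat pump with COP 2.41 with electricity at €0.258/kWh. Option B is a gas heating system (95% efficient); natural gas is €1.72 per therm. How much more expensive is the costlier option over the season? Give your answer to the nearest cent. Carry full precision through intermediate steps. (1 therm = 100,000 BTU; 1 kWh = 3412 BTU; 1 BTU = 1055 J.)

€163.52

Heat load = 13000 MJ = 13,000,000,000 J / 1055 = 12,322,275 BTU
Gas: input = 12,322,275 / 0.95 = 12,970,816 BTU = 129.7 therm → 129.7 × €1.72 = €223.10
Heat pump: 12,322,275 BTU / 3412 = 3,611 kWh heat; / 2.41 = 1,499 kWh in → × €0.258 = €386.62
Difference = |€223.10 − €386.62| = €163.52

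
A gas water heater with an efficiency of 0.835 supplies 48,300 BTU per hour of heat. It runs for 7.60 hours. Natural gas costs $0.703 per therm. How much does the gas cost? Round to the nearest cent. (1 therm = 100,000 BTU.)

$3.09

Heat delivered = 48,300 BTU/h × 7.60 h = 367,080 BTU
Gas input = 367,080 / 0.835 = 439,617 BTU
= 439,617 / 100,000 = 4.396 therm
Cost = 4.396 × $0.703/therm = $3.09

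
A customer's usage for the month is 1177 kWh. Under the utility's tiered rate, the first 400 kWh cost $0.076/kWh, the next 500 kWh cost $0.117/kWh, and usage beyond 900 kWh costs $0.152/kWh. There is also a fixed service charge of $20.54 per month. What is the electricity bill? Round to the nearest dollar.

$152

First 400 kWh × $0.076 = $30.40
Next 500 kWh × $0.117 = $58.50
Remaining 277 kWh × $0.152 = $42.10
Energy charge = $131.00; + service $20.54 = $151.54 ≈ $152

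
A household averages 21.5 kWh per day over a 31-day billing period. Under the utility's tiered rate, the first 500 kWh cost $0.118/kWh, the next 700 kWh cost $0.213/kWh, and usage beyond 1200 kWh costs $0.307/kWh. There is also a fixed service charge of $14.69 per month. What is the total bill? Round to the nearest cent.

Usage = 21.5 kWh/day × 31 days = 666.5 kWh
First 500 kWh × $0.118 = $59.00
Next 166.5 kWh × $0.213 = $35.46
Remaining tier: 0 kWh (not reached)
Energy charge = $94.46; + service $14.69 = $109.15

$109.15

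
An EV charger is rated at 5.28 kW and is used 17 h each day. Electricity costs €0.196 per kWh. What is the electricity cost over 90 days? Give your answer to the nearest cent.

Energy = 5280 W × 17 h/day × 90 days = 8,078,400 Wh = 8,078 kWh
Cost = 8,078 kWh × €0.196/kWh = €1,583.37

€1583.37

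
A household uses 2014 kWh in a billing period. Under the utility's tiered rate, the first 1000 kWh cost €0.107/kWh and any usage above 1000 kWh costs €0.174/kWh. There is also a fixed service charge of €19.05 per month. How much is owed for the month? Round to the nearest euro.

First 1000 kWh × €0.107 = €107.00
Remaining 1014 kWh × €0.174 = €176.44
Energy charge = €283.44; + service €19.05 = €302.49 ≈ €302

€302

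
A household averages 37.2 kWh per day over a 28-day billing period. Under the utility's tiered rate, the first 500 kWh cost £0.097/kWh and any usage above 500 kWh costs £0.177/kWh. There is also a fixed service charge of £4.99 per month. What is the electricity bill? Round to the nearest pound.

Usage = 37.2 kWh/day × 28 days = 1041.6 kWh
First 500 kWh × £0.097 = £48.50
Remaining 541.6 kWh × £0.177 = £95.86
Energy charge = £144.36; + service £4.99 = £149.35 ≈ £149

£149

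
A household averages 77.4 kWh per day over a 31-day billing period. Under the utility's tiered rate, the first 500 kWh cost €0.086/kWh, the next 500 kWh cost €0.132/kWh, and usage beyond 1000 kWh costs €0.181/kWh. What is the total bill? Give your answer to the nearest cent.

Usage = 77.4 kWh/day × 31 days = 2399.4 kWh
First 500 kWh × €0.086 = €43.00
Next 500 kWh × €0.132 = €66.00
Remaining 1399.4 kWh × €0.181 = €253.29
Total = €362.29

€362.29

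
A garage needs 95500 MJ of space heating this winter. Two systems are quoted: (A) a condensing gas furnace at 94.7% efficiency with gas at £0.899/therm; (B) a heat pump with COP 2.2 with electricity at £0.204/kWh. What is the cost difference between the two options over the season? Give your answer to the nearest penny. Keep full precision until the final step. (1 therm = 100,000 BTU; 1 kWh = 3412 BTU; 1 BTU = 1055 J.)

£1600.75

Heat load = 95500 MJ = 95,500,000,000 J / 1055 = 90,521,327 BTU
Gas: input = 90,521,327 / 0.947 = 95,587,463 BTU = 955.9 therm → 955.9 × £0.899 = £859.33
Heat pump: 90,521,327 BTU / 3412 = 26,530 kWh heat; / 2.2 = 12,060 kWh in → × £0.204 = £2,460.08
Difference = |£859.33 − £2,460.08| = £1,600.75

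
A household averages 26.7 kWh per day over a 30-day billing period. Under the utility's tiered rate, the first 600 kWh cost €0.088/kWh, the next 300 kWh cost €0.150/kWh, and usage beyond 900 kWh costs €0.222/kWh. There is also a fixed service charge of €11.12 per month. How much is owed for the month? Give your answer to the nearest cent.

Usage = 26.7 kWh/day × 30 days = 801 kWh
First 600 kWh × €0.088 = €52.80
Next 201 kWh × €0.150 = €30.15
Remaining tier: 0 kWh (not reached)
Energy charge = €82.95; + service €11.12 = €94.07

€94.07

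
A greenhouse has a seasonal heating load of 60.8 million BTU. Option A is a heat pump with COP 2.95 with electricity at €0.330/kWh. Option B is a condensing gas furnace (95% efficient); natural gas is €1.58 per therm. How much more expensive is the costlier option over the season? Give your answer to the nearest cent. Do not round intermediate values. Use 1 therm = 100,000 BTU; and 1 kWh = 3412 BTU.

Heat load = 60.8 × 10⁶ BTU = 60,800,000 BTU
Gas: input = 60,800,000 / 0.95 = 64,000,000 BTU = 640 therm → 640 × €1.58 = €1,011.20
Heat pump: 60,800,000 BTU / 3412 = 17,820 kWh heat; / 2.95 = 6,040 kWh in → × €0.330 = €1,993.36
Difference = |€1,011.20 − €1,993.36| = €982.16

€982.16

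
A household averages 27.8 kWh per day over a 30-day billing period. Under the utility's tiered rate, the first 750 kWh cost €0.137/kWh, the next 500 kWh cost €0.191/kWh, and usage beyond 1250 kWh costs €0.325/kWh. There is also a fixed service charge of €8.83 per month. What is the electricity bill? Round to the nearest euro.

Usage = 27.8 kWh/day × 30 days = 834 kWh
First 750 kWh × €0.137 = €102.75
Next 84 kWh × €0.191 = €16.04
Remaining tier: 0 kWh (not reached)
Energy charge = €118.79; + service €8.83 = €127.62 ≈ €128

€128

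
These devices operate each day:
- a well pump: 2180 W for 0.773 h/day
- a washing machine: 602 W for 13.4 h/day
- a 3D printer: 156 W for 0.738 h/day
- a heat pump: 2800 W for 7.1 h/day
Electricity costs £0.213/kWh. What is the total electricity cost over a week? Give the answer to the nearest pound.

£44

well pump: 2180 W × 0.773 h × 7 d = 11,796 Wh = 11.8 kWh
washing machine: 602 W × 13.4 h × 7 d = 56,468 Wh = 56.47 kWh
3D printer: 156 W × 0.738 h × 7 d = 806 Wh = 0.8059 kWh
heat pump: 2800 W × 7.1 h × 7 d = 139,160 Wh = 139.2 kWh
Total energy = 11.8 + 56.47 + 0.8059 + 139.2 = 208.2 kWh
Cost = 208.2 kWh × £0.213 = £44.35 ≈ £44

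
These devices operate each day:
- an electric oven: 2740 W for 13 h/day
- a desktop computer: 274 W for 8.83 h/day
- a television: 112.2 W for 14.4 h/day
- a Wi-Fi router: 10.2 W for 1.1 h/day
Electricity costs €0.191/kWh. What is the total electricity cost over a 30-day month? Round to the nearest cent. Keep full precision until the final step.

electric oven: 2740 W × 13 h × 30 d = 1,068,600 Wh = 1,069 kWh
desktop computer: 274 W × 8.83 h × 30 d = 72,583 Wh = 72.58 kWh
television: 112.2 W × 14.4 h × 30 d = 48,470 Wh = 48.47 kWh
Wi-Fi router: 10.2 W × 1.1 h × 30 d = 337 Wh = 0.3366 kWh
Total energy = 1,069 + 72.58 + 48.47 + 0.3366 = 1,190 kWh
Cost = 1,190 kWh × €0.191 = €227.29

€227.29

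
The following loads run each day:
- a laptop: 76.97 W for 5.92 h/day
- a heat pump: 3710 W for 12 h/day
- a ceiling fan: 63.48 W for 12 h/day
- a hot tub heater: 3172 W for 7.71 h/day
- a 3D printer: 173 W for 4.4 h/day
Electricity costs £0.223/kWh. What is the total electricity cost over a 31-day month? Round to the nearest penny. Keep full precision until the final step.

laptop: 76.97 W × 5.92 h × 31 d = 14,126 Wh = 14.13 kWh
heat pump: 3710 W × 12 h × 31 d = 1,380,120 Wh = 1,380 kWh
ceiling fan: 63.48 W × 12 h × 31 d = 23,615 Wh = 23.61 kWh
hot tub heater: 3172 W × 7.71 h × 31 d = 758,140 Wh = 758.1 kWh
3D printer: 173 W × 4.4 h × 31 d = 23,597 Wh = 23.6 kWh
Total energy = 14.13 + 1,380 + 23.61 + 758.1 + 23.6 = 2,200 kWh
Cost = 2,200 kWh × £0.223 = £490.51

£490.51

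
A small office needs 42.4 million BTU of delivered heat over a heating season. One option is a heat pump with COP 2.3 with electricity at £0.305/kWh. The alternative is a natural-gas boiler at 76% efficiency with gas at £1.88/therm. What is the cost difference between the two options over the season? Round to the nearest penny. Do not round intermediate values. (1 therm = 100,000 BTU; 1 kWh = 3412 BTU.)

Heat load = 42.4 × 10⁶ BTU = 42,400,000 BTU
Gas: input = 42,400,000 / 0.76 = 55,789,474 BTU = 557.9 therm → 557.9 × £1.88 = £1,048.84
Heat pump: 42,400,000 BTU / 3412 = 12,430 kWh heat; / 2.3 = 5,403 kWh in → × £0.305 = £1,647.89
Difference = |£1,048.84 − £1,647.89| = £599.05

£599.05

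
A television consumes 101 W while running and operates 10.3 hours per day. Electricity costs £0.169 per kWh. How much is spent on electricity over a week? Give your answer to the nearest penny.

Energy = 101 W × 10.3 h/day × 7 days = 7,282 Wh = 7.282 kWh
Cost = 7.282 kWh × £0.169/kWh = £1.23

£1.23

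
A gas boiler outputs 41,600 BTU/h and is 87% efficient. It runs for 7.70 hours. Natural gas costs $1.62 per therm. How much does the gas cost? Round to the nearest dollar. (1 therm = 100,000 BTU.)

$6

Heat delivered = 41,600 BTU/h × 7.70 h = 320,320 BTU
Gas input = 320,320 / 0.87 = 368,184 BTU
= 368,184 / 100,000 = 3.682 therm
Cost = 3.682 × $1.62/therm = $5.96 ≈ $6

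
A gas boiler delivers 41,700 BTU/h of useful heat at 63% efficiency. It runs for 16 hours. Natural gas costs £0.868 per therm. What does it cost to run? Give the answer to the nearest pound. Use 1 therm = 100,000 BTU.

Heat delivered = 41,700 BTU/h × 16 h = 667,200 BTU
Gas input = 667,200 / 0.63 = 1,059,048 BTU
= 1,059,048 / 100,000 = 10.59 therm
Cost = 10.59 × £0.868/therm = £9.19 ≈ £9

£9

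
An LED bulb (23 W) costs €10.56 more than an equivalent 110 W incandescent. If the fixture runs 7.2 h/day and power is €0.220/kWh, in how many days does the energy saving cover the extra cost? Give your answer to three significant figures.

76.6 days

Power saved = 110 − 23 = 87 W
Daily energy saved = 87 W × 7.2 h = 626.4 Wh = 0.6264 kWh
Daily savings = 0.6264 × €0.220 = €0.1378
Payback = €10.56 / €0.1378 per day = 76.63 days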